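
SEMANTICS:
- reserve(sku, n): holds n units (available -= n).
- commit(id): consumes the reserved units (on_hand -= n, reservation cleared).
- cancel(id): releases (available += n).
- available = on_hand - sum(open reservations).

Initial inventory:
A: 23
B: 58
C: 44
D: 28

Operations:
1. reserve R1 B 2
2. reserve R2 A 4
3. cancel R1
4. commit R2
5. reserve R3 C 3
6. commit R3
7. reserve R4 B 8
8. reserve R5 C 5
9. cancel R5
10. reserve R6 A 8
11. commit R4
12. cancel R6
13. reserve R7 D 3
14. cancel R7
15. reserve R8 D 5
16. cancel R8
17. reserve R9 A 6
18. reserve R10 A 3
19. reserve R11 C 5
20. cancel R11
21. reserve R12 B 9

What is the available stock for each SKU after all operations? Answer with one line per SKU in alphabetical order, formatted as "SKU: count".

Step 1: reserve R1 B 2 -> on_hand[A=23 B=58 C=44 D=28] avail[A=23 B=56 C=44 D=28] open={R1}
Step 2: reserve R2 A 4 -> on_hand[A=23 B=58 C=44 D=28] avail[A=19 B=56 C=44 D=28] open={R1,R2}
Step 3: cancel R1 -> on_hand[A=23 B=58 C=44 D=28] avail[A=19 B=58 C=44 D=28] open={R2}
Step 4: commit R2 -> on_hand[A=19 B=58 C=44 D=28] avail[A=19 B=58 C=44 D=28] open={}
Step 5: reserve R3 C 3 -> on_hand[A=19 B=58 C=44 D=28] avail[A=19 B=58 C=41 D=28] open={R3}
Step 6: commit R3 -> on_hand[A=19 B=58 C=41 D=28] avail[A=19 B=58 C=41 D=28] open={}
Step 7: reserve R4 B 8 -> on_hand[A=19 B=58 C=41 D=28] avail[A=19 B=50 C=41 D=28] open={R4}
Step 8: reserve R5 C 5 -> on_hand[A=19 B=58 C=41 D=28] avail[A=19 B=50 C=36 D=28] open={R4,R5}
Step 9: cancel R5 -> on_hand[A=19 B=58 C=41 D=28] avail[A=19 B=50 C=41 D=28] open={R4}
Step 10: reserve R6 A 8 -> on_hand[A=19 B=58 C=41 D=28] avail[A=11 B=50 C=41 D=28] open={R4,R6}
Step 11: commit R4 -> on_hand[A=19 B=50 C=41 D=28] avail[A=11 B=50 C=41 D=28] open={R6}
Step 12: cancel R6 -> on_hand[A=19 B=50 C=41 D=28] avail[A=19 B=50 C=41 D=28] open={}
Step 13: reserve R7 D 3 -> on_hand[A=19 B=50 C=41 D=28] avail[A=19 B=50 C=41 D=25] open={R7}
Step 14: cancel R7 -> on_hand[A=19 B=50 C=41 D=28] avail[A=19 B=50 C=41 D=28] open={}
Step 15: reserve R8 D 5 -> on_hand[A=19 B=50 C=41 D=28] avail[A=19 B=50 C=41 D=23] open={R8}
Step 16: cancel R8 -> on_hand[A=19 B=50 C=41 D=28] avail[A=19 B=50 C=41 D=28] open={}
Step 17: reserve R9 A 6 -> on_hand[A=19 B=50 C=41 D=28] avail[A=13 B=50 C=41 D=28] open={R9}
Step 18: reserve R10 A 3 -> on_hand[A=19 B=50 C=41 D=28] avail[A=10 B=50 C=41 D=28] open={R10,R9}
Step 19: reserve R11 C 5 -> on_hand[A=19 B=50 C=41 D=28] avail[A=10 B=50 C=36 D=28] open={R10,R11,R9}
Step 20: cancel R11 -> on_hand[A=19 B=50 C=41 D=28] avail[A=10 B=50 C=41 D=28] open={R10,R9}
Step 21: reserve R12 B 9 -> on_hand[A=19 B=50 C=41 D=28] avail[A=10 B=41 C=41 D=28] open={R10,R12,R9}

Answer: A: 10
B: 41
C: 41
D: 28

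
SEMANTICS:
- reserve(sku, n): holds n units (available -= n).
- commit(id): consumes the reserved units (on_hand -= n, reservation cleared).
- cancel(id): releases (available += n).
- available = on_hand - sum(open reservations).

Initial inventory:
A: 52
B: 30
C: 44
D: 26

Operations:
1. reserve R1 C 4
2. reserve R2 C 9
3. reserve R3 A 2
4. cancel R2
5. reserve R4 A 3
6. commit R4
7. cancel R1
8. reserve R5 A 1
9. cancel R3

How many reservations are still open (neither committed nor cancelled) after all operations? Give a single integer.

Step 1: reserve R1 C 4 -> on_hand[A=52 B=30 C=44 D=26] avail[A=52 B=30 C=40 D=26] open={R1}
Step 2: reserve R2 C 9 -> on_hand[A=52 B=30 C=44 D=26] avail[A=52 B=30 C=31 D=26] open={R1,R2}
Step 3: reserve R3 A 2 -> on_hand[A=52 B=30 C=44 D=26] avail[A=50 B=30 C=31 D=26] open={R1,R2,R3}
Step 4: cancel R2 -> on_hand[A=52 B=30 C=44 D=26] avail[A=50 B=30 C=40 D=26] open={R1,R3}
Step 5: reserve R4 A 3 -> on_hand[A=52 B=30 C=44 D=26] avail[A=47 B=30 C=40 D=26] open={R1,R3,R4}
Step 6: commit R4 -> on_hand[A=49 B=30 C=44 D=26] avail[A=47 B=30 C=40 D=26] open={R1,R3}
Step 7: cancel R1 -> on_hand[A=49 B=30 C=44 D=26] avail[A=47 B=30 C=44 D=26] open={R3}
Step 8: reserve R5 A 1 -> on_hand[A=49 B=30 C=44 D=26] avail[A=46 B=30 C=44 D=26] open={R3,R5}
Step 9: cancel R3 -> on_hand[A=49 B=30 C=44 D=26] avail[A=48 B=30 C=44 D=26] open={R5}
Open reservations: ['R5'] -> 1

Answer: 1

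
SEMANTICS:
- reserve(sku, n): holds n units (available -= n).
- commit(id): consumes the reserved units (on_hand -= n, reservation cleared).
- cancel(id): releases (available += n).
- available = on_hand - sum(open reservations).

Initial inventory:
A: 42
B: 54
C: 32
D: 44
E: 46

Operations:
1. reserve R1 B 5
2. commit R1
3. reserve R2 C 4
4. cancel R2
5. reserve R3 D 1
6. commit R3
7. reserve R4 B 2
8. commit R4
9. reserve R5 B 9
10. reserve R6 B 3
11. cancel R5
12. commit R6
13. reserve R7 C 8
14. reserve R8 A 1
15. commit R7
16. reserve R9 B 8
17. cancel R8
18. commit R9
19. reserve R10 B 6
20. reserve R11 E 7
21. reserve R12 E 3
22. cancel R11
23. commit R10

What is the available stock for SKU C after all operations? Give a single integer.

Step 1: reserve R1 B 5 -> on_hand[A=42 B=54 C=32 D=44 E=46] avail[A=42 B=49 C=32 D=44 E=46] open={R1}
Step 2: commit R1 -> on_hand[A=42 B=49 C=32 D=44 E=46] avail[A=42 B=49 C=32 D=44 E=46] open={}
Step 3: reserve R2 C 4 -> on_hand[A=42 B=49 C=32 D=44 E=46] avail[A=42 B=49 C=28 D=44 E=46] open={R2}
Step 4: cancel R2 -> on_hand[A=42 B=49 C=32 D=44 E=46] avail[A=42 B=49 C=32 D=44 E=46] open={}
Step 5: reserve R3 D 1 -> on_hand[A=42 B=49 C=32 D=44 E=46] avail[A=42 B=49 C=32 D=43 E=46] open={R3}
Step 6: commit R3 -> on_hand[A=42 B=49 C=32 D=43 E=46] avail[A=42 B=49 C=32 D=43 E=46] open={}
Step 7: reserve R4 B 2 -> on_hand[A=42 B=49 C=32 D=43 E=46] avail[A=42 B=47 C=32 D=43 E=46] open={R4}
Step 8: commit R4 -> on_hand[A=42 B=47 C=32 D=43 E=46] avail[A=42 B=47 C=32 D=43 E=46] open={}
Step 9: reserve R5 B 9 -> on_hand[A=42 B=47 C=32 D=43 E=46] avail[A=42 B=38 C=32 D=43 E=46] open={R5}
Step 10: reserve R6 B 3 -> on_hand[A=42 B=47 C=32 D=43 E=46] avail[A=42 B=35 C=32 D=43 E=46] open={R5,R6}
Step 11: cancel R5 -> on_hand[A=42 B=47 C=32 D=43 E=46] avail[A=42 B=44 C=32 D=43 E=46] open={R6}
Step 12: commit R6 -> on_hand[A=42 B=44 C=32 D=43 E=46] avail[A=42 B=44 C=32 D=43 E=46] open={}
Step 13: reserve R7 C 8 -> on_hand[A=42 B=44 C=32 D=43 E=46] avail[A=42 B=44 C=24 D=43 E=46] open={R7}
Step 14: reserve R8 A 1 -> on_hand[A=42 B=44 C=32 D=43 E=46] avail[A=41 B=44 C=24 D=43 E=46] open={R7,R8}
Step 15: commit R7 -> on_hand[A=42 B=44 C=24 D=43 E=46] avail[A=41 B=44 C=24 D=43 E=46] open={R8}
Step 16: reserve R9 B 8 -> on_hand[A=42 B=44 C=24 D=43 E=46] avail[A=41 B=36 C=24 D=43 E=46] open={R8,R9}
Step 17: cancel R8 -> on_hand[A=42 B=44 C=24 D=43 E=46] avail[A=42 B=36 C=24 D=43 E=46] open={R9}
Step 18: commit R9 -> on_hand[A=42 B=36 C=24 D=43 E=46] avail[A=42 B=36 C=24 D=43 E=46] open={}
Step 19: reserve R10 B 6 -> on_hand[A=42 B=36 C=24 D=43 E=46] avail[A=42 B=30 C=24 D=43 E=46] open={R10}
Step 20: reserve R11 E 7 -> on_hand[A=42 B=36 C=24 D=43 E=46] avail[A=42 B=30 C=24 D=43 E=39] open={R10,R11}
Step 21: reserve R12 E 3 -> on_hand[A=42 B=36 C=24 D=43 E=46] avail[A=42 B=30 C=24 D=43 E=36] open={R10,R11,R12}
Step 22: cancel R11 -> on_hand[A=42 B=36 C=24 D=43 E=46] avail[A=42 B=30 C=24 D=43 E=43] open={R10,R12}
Step 23: commit R10 -> on_hand[A=42 B=30 C=24 D=43 E=46] avail[A=42 B=30 C=24 D=43 E=43] open={R12}
Final available[C] = 24

Answer: 24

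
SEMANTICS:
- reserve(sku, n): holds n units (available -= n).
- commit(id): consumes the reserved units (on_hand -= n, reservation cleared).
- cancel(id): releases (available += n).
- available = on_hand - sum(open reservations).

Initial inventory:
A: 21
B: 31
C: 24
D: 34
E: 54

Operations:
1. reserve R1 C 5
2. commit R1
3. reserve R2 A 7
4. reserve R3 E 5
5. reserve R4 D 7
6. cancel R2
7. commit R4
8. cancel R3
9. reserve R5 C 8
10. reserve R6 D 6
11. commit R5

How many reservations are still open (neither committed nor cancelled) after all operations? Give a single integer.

Step 1: reserve R1 C 5 -> on_hand[A=21 B=31 C=24 D=34 E=54] avail[A=21 B=31 C=19 D=34 E=54] open={R1}
Step 2: commit R1 -> on_hand[A=21 B=31 C=19 D=34 E=54] avail[A=21 B=31 C=19 D=34 E=54] open={}
Step 3: reserve R2 A 7 -> on_hand[A=21 B=31 C=19 D=34 E=54] avail[A=14 B=31 C=19 D=34 E=54] open={R2}
Step 4: reserve R3 E 5 -> on_hand[A=21 B=31 C=19 D=34 E=54] avail[A=14 B=31 C=19 D=34 E=49] open={R2,R3}
Step 5: reserve R4 D 7 -> on_hand[A=21 B=31 C=19 D=34 E=54] avail[A=14 B=31 C=19 D=27 E=49] open={R2,R3,R4}
Step 6: cancel R2 -> on_hand[A=21 B=31 C=19 D=34 E=54] avail[A=21 B=31 C=19 D=27 E=49] open={R3,R4}
Step 7: commit R4 -> on_hand[A=21 B=31 C=19 D=27 E=54] avail[A=21 B=31 C=19 D=27 E=49] open={R3}
Step 8: cancel R3 -> on_hand[A=21 B=31 C=19 D=27 E=54] avail[A=21 B=31 C=19 D=27 E=54] open={}
Step 9: reserve R5 C 8 -> on_hand[A=21 B=31 C=19 D=27 E=54] avail[A=21 B=31 C=11 D=27 E=54] open={R5}
Step 10: reserve R6 D 6 -> on_hand[A=21 B=31 C=19 D=27 E=54] avail[A=21 B=31 C=11 D=21 E=54] open={R5,R6}
Step 11: commit R5 -> on_hand[A=21 B=31 C=11 D=27 E=54] avail[A=21 B=31 C=11 D=21 E=54] open={R6}
Open reservations: ['R6'] -> 1

Answer: 1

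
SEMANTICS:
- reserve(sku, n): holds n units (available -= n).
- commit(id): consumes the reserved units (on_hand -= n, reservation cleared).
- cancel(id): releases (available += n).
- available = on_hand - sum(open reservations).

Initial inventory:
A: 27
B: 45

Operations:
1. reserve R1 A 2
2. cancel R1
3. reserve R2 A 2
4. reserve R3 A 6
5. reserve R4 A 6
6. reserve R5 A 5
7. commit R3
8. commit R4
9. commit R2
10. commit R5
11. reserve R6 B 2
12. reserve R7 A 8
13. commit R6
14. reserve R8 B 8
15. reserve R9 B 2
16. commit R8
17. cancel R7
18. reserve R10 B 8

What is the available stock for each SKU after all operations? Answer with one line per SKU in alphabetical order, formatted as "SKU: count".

Answer: A: 8
B: 25

Derivation:
Step 1: reserve R1 A 2 -> on_hand[A=27 B=45] avail[A=25 B=45] open={R1}
Step 2: cancel R1 -> on_hand[A=27 B=45] avail[A=27 B=45] open={}
Step 3: reserve R2 A 2 -> on_hand[A=27 B=45] avail[A=25 B=45] open={R2}
Step 4: reserve R3 A 6 -> on_hand[A=27 B=45] avail[A=19 B=45] open={R2,R3}
Step 5: reserve R4 A 6 -> on_hand[A=27 B=45] avail[A=13 B=45] open={R2,R3,R4}
Step 6: reserve R5 A 5 -> on_hand[A=27 B=45] avail[A=8 B=45] open={R2,R3,R4,R5}
Step 7: commit R3 -> on_hand[A=21 B=45] avail[A=8 B=45] open={R2,R4,R5}
Step 8: commit R4 -> on_hand[A=15 B=45] avail[A=8 B=45] open={R2,R5}
Step 9: commit R2 -> on_hand[A=13 B=45] avail[A=8 B=45] open={R5}
Step 10: commit R5 -> on_hand[A=8 B=45] avail[A=8 B=45] open={}
Step 11: reserve R6 B 2 -> on_hand[A=8 B=45] avail[A=8 B=43] open={R6}
Step 12: reserve R7 A 8 -> on_hand[A=8 B=45] avail[A=0 B=43] open={R6,R7}
Step 13: commit R6 -> on_hand[A=8 B=43] avail[A=0 B=43] open={R7}
Step 14: reserve R8 B 8 -> on_hand[A=8 B=43] avail[A=0 B=35] open={R7,R8}
Step 15: reserve R9 B 2 -> on_hand[A=8 B=43] avail[A=0 B=33] open={R7,R8,R9}
Step 16: commit R8 -> on_hand[A=8 B=35] avail[A=0 B=33] open={R7,R9}
Step 17: cancel R7 -> on_hand[A=8 B=35] avail[A=8 B=33] open={R9}
Step 18: reserve R10 B 8 -> on_hand[A=8 B=35] avail[A=8 B=25] open={R10,R9}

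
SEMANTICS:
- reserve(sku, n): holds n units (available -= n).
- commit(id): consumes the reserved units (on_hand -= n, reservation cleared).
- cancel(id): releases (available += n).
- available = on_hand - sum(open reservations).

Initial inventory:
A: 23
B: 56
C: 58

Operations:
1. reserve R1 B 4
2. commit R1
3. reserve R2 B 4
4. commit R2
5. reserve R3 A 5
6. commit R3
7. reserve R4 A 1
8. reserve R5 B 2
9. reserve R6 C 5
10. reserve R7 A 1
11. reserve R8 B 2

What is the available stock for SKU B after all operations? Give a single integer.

Step 1: reserve R1 B 4 -> on_hand[A=23 B=56 C=58] avail[A=23 B=52 C=58] open={R1}
Step 2: commit R1 -> on_hand[A=23 B=52 C=58] avail[A=23 B=52 C=58] open={}
Step 3: reserve R2 B 4 -> on_hand[A=23 B=52 C=58] avail[A=23 B=48 C=58] open={R2}
Step 4: commit R2 -> on_hand[A=23 B=48 C=58] avail[A=23 B=48 C=58] open={}
Step 5: reserve R3 A 5 -> on_hand[A=23 B=48 C=58] avail[A=18 B=48 C=58] open={R3}
Step 6: commit R3 -> on_hand[A=18 B=48 C=58] avail[A=18 B=48 C=58] open={}
Step 7: reserve R4 A 1 -> on_hand[A=18 B=48 C=58] avail[A=17 B=48 C=58] open={R4}
Step 8: reserve R5 B 2 -> on_hand[A=18 B=48 C=58] avail[A=17 B=46 C=58] open={R4,R5}
Step 9: reserve R6 C 5 -> on_hand[A=18 B=48 C=58] avail[A=17 B=46 C=53] open={R4,R5,R6}
Step 10: reserve R7 A 1 -> on_hand[A=18 B=48 C=58] avail[A=16 B=46 C=53] open={R4,R5,R6,R7}
Step 11: reserve R8 B 2 -> on_hand[A=18 B=48 C=58] avail[A=16 B=44 C=53] open={R4,R5,R6,R7,R8}
Final available[B] = 44

Answer: 44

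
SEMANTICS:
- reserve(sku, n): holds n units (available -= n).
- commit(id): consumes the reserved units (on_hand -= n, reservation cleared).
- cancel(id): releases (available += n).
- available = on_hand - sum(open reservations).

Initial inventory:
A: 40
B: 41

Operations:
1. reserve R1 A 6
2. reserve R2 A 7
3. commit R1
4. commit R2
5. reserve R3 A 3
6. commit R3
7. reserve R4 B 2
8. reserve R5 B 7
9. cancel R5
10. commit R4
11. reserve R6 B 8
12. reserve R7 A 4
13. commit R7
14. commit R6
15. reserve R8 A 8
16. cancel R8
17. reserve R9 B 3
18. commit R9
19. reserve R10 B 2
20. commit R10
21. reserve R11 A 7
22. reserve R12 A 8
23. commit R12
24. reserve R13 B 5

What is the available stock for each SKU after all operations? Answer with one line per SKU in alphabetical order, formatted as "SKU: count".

Step 1: reserve R1 A 6 -> on_hand[A=40 B=41] avail[A=34 B=41] open={R1}
Step 2: reserve R2 A 7 -> on_hand[A=40 B=41] avail[A=27 B=41] open={R1,R2}
Step 3: commit R1 -> on_hand[A=34 B=41] avail[A=27 B=41] open={R2}
Step 4: commit R2 -> on_hand[A=27 B=41] avail[A=27 B=41] open={}
Step 5: reserve R3 A 3 -> on_hand[A=27 B=41] avail[A=24 B=41] open={R3}
Step 6: commit R3 -> on_hand[A=24 B=41] avail[A=24 B=41] open={}
Step 7: reserve R4 B 2 -> on_hand[A=24 B=41] avail[A=24 B=39] open={R4}
Step 8: reserve R5 B 7 -> on_hand[A=24 B=41] avail[A=24 B=32] open={R4,R5}
Step 9: cancel R5 -> on_hand[A=24 B=41] avail[A=24 B=39] open={R4}
Step 10: commit R4 -> on_hand[A=24 B=39] avail[A=24 B=39] open={}
Step 11: reserve R6 B 8 -> on_hand[A=24 B=39] avail[A=24 B=31] open={R6}
Step 12: reserve R7 A 4 -> on_hand[A=24 B=39] avail[A=20 B=31] open={R6,R7}
Step 13: commit R7 -> on_hand[A=20 B=39] avail[A=20 B=31] open={R6}
Step 14: commit R6 -> on_hand[A=20 B=31] avail[A=20 B=31] open={}
Step 15: reserve R8 A 8 -> on_hand[A=20 B=31] avail[A=12 B=31] open={R8}
Step 16: cancel R8 -> on_hand[A=20 B=31] avail[A=20 B=31] open={}
Step 17: reserve R9 B 3 -> on_hand[A=20 B=31] avail[A=20 B=28] open={R9}
Step 18: commit R9 -> on_hand[A=20 B=28] avail[A=20 B=28] open={}
Step 19: reserve R10 B 2 -> on_hand[A=20 B=28] avail[A=20 B=26] open={R10}
Step 20: commit R10 -> on_hand[A=20 B=26] avail[A=20 B=26] open={}
Step 21: reserve R11 A 7 -> on_hand[A=20 B=26] avail[A=13 B=26] open={R11}
Step 22: reserve R12 A 8 -> on_hand[A=20 B=26] avail[A=5 B=26] open={R11,R12}
Step 23: commit R12 -> on_hand[A=12 B=26] avail[A=5 B=26] open={R11}
Step 24: reserve R13 B 5 -> on_hand[A=12 B=26] avail[A=5 B=21] open={R11,R13}

Answer: A: 5
B: 21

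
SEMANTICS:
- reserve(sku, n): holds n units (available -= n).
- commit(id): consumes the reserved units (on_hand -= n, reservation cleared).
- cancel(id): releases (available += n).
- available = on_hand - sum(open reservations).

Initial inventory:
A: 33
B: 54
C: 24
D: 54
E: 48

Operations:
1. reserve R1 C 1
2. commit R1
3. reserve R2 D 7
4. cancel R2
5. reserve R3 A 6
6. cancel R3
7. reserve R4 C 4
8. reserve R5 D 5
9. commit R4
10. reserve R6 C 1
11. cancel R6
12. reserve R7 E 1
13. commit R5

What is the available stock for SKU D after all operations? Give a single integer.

Step 1: reserve R1 C 1 -> on_hand[A=33 B=54 C=24 D=54 E=48] avail[A=33 B=54 C=23 D=54 E=48] open={R1}
Step 2: commit R1 -> on_hand[A=33 B=54 C=23 D=54 E=48] avail[A=33 B=54 C=23 D=54 E=48] open={}
Step 3: reserve R2 D 7 -> on_hand[A=33 B=54 C=23 D=54 E=48] avail[A=33 B=54 C=23 D=47 E=48] open={R2}
Step 4: cancel R2 -> on_hand[A=33 B=54 C=23 D=54 E=48] avail[A=33 B=54 C=23 D=54 E=48] open={}
Step 5: reserve R3 A 6 -> on_hand[A=33 B=54 C=23 D=54 E=48] avail[A=27 B=54 C=23 D=54 E=48] open={R3}
Step 6: cancel R3 -> on_hand[A=33 B=54 C=23 D=54 E=48] avail[A=33 B=54 C=23 D=54 E=48] open={}
Step 7: reserve R4 C 4 -> on_hand[A=33 B=54 C=23 D=54 E=48] avail[A=33 B=54 C=19 D=54 E=48] open={R4}
Step 8: reserve R5 D 5 -> on_hand[A=33 B=54 C=23 D=54 E=48] avail[A=33 B=54 C=19 D=49 E=48] open={R4,R5}
Step 9: commit R4 -> on_hand[A=33 B=54 C=19 D=54 E=48] avail[A=33 B=54 C=19 D=49 E=48] open={R5}
Step 10: reserve R6 C 1 -> on_hand[A=33 B=54 C=19 D=54 E=48] avail[A=33 B=54 C=18 D=49 E=48] open={R5,R6}
Step 11: cancel R6 -> on_hand[A=33 B=54 C=19 D=54 E=48] avail[A=33 B=54 C=19 D=49 E=48] open={R5}
Step 12: reserve R7 E 1 -> on_hand[A=33 B=54 C=19 D=54 E=48] avail[A=33 B=54 C=19 D=49 E=47] open={R5,R7}
Step 13: commit R5 -> on_hand[A=33 B=54 C=19 D=49 E=48] avail[A=33 B=54 C=19 D=49 E=47] open={R7}
Final available[D] = 49

Answer: 49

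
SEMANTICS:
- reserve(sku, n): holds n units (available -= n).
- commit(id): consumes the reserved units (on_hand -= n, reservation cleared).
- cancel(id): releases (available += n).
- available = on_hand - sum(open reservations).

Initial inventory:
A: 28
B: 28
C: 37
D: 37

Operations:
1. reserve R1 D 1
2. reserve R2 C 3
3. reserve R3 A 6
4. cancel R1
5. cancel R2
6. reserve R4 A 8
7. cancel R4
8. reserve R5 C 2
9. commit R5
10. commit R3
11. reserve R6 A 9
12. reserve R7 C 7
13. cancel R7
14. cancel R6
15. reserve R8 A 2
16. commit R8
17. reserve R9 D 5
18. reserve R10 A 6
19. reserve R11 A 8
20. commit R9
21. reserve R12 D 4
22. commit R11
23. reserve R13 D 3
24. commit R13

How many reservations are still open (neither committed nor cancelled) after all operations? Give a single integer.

Answer: 2

Derivation:
Step 1: reserve R1 D 1 -> on_hand[A=28 B=28 C=37 D=37] avail[A=28 B=28 C=37 D=36] open={R1}
Step 2: reserve R2 C 3 -> on_hand[A=28 B=28 C=37 D=37] avail[A=28 B=28 C=34 D=36] open={R1,R2}
Step 3: reserve R3 A 6 -> on_hand[A=28 B=28 C=37 D=37] avail[A=22 B=28 C=34 D=36] open={R1,R2,R3}
Step 4: cancel R1 -> on_hand[A=28 B=28 C=37 D=37] avail[A=22 B=28 C=34 D=37] open={R2,R3}
Step 5: cancel R2 -> on_hand[A=28 B=28 C=37 D=37] avail[A=22 B=28 C=37 D=37] open={R3}
Step 6: reserve R4 A 8 -> on_hand[A=28 B=28 C=37 D=37] avail[A=14 B=28 C=37 D=37] open={R3,R4}
Step 7: cancel R4 -> on_hand[A=28 B=28 C=37 D=37] avail[A=22 B=28 C=37 D=37] open={R3}
Step 8: reserve R5 C 2 -> on_hand[A=28 B=28 C=37 D=37] avail[A=22 B=28 C=35 D=37] open={R3,R5}
Step 9: commit R5 -> on_hand[A=28 B=28 C=35 D=37] avail[A=22 B=28 C=35 D=37] open={R3}
Step 10: commit R3 -> on_hand[A=22 B=28 C=35 D=37] avail[A=22 B=28 C=35 D=37] open={}
Step 11: reserve R6 A 9 -> on_hand[A=22 B=28 C=35 D=37] avail[A=13 B=28 C=35 D=37] open={R6}
Step 12: reserve R7 C 7 -> on_hand[A=22 B=28 C=35 D=37] avail[A=13 B=28 C=28 D=37] open={R6,R7}
Step 13: cancel R7 -> on_hand[A=22 B=28 C=35 D=37] avail[A=13 B=28 C=35 D=37] open={R6}
Step 14: cancel R6 -> on_hand[A=22 B=28 C=35 D=37] avail[A=22 B=28 C=35 D=37] open={}
Step 15: reserve R8 A 2 -> on_hand[A=22 B=28 C=35 D=37] avail[A=20 B=28 C=35 D=37] open={R8}
Step 16: commit R8 -> on_hand[A=20 B=28 C=35 D=37] avail[A=20 B=28 C=35 D=37] open={}
Step 17: reserve R9 D 5 -> on_hand[A=20 B=28 C=35 D=37] avail[A=20 B=28 C=35 D=32] open={R9}
Step 18: reserve R10 A 6 -> on_hand[A=20 B=28 C=35 D=37] avail[A=14 B=28 C=35 D=32] open={R10,R9}
Step 19: reserve R11 A 8 -> on_hand[A=20 B=28 C=35 D=37] avail[A=6 B=28 C=35 D=32] open={R10,R11,R9}
Step 20: commit R9 -> on_hand[A=20 B=28 C=35 D=32] avail[A=6 B=28 C=35 D=32] open={R10,R11}
Step 21: reserve R12 D 4 -> on_hand[A=20 B=28 C=35 D=32] avail[A=6 B=28 C=35 D=28] open={R10,R11,R12}
Step 22: commit R11 -> on_hand[A=12 B=28 C=35 D=32] avail[A=6 B=28 C=35 D=28] open={R10,R12}
Step 23: reserve R13 D 3 -> on_hand[A=12 B=28 C=35 D=32] avail[A=6 B=28 C=35 D=25] open={R10,R12,R13}
Step 24: commit R13 -> on_hand[A=12 B=28 C=35 D=29] avail[A=6 B=28 C=35 D=25] open={R10,R12}
Open reservations: ['R10', 'R12'] -> 2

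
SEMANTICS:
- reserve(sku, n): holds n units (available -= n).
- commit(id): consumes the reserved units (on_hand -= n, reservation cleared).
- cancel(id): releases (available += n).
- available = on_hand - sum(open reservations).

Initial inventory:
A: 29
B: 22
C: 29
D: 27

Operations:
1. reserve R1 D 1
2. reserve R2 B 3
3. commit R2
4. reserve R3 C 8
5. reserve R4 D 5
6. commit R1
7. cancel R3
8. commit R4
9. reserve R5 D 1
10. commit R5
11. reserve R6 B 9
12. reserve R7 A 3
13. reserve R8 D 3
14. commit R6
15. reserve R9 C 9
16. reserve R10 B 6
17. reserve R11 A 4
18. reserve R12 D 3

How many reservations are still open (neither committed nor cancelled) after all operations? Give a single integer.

Step 1: reserve R1 D 1 -> on_hand[A=29 B=22 C=29 D=27] avail[A=29 B=22 C=29 D=26] open={R1}
Step 2: reserve R2 B 3 -> on_hand[A=29 B=22 C=29 D=27] avail[A=29 B=19 C=29 D=26] open={R1,R2}
Step 3: commit R2 -> on_hand[A=29 B=19 C=29 D=27] avail[A=29 B=19 C=29 D=26] open={R1}
Step 4: reserve R3 C 8 -> on_hand[A=29 B=19 C=29 D=27] avail[A=29 B=19 C=21 D=26] open={R1,R3}
Step 5: reserve R4 D 5 -> on_hand[A=29 B=19 C=29 D=27] avail[A=29 B=19 C=21 D=21] open={R1,R3,R4}
Step 6: commit R1 -> on_hand[A=29 B=19 C=29 D=26] avail[A=29 B=19 C=21 D=21] open={R3,R4}
Step 7: cancel R3 -> on_hand[A=29 B=19 C=29 D=26] avail[A=29 B=19 C=29 D=21] open={R4}
Step 8: commit R4 -> on_hand[A=29 B=19 C=29 D=21] avail[A=29 B=19 C=29 D=21] open={}
Step 9: reserve R5 D 1 -> on_hand[A=29 B=19 C=29 D=21] avail[A=29 B=19 C=29 D=20] open={R5}
Step 10: commit R5 -> on_hand[A=29 B=19 C=29 D=20] avail[A=29 B=19 C=29 D=20] open={}
Step 11: reserve R6 B 9 -> on_hand[A=29 B=19 C=29 D=20] avail[A=29 B=10 C=29 D=20] open={R6}
Step 12: reserve R7 A 3 -> on_hand[A=29 B=19 C=29 D=20] avail[A=26 B=10 C=29 D=20] open={R6,R7}
Step 13: reserve R8 D 3 -> on_hand[A=29 B=19 C=29 D=20] avail[A=26 B=10 C=29 D=17] open={R6,R7,R8}
Step 14: commit R6 -> on_hand[A=29 B=10 C=29 D=20] avail[A=26 B=10 C=29 D=17] open={R7,R8}
Step 15: reserve R9 C 9 -> on_hand[A=29 B=10 C=29 D=20] avail[A=26 B=10 C=20 D=17] open={R7,R8,R9}
Step 16: reserve R10 B 6 -> on_hand[A=29 B=10 C=29 D=20] avail[A=26 B=4 C=20 D=17] open={R10,R7,R8,R9}
Step 17: reserve R11 A 4 -> on_hand[A=29 B=10 C=29 D=20] avail[A=22 B=4 C=20 D=17] open={R10,R11,R7,R8,R9}
Step 18: reserve R12 D 3 -> on_hand[A=29 B=10 C=29 D=20] avail[A=22 B=4 C=20 D=14] open={R10,R11,R12,R7,R8,R9}
Open reservations: ['R10', 'R11', 'R12', 'R7', 'R8', 'R9'] -> 6

Answer: 6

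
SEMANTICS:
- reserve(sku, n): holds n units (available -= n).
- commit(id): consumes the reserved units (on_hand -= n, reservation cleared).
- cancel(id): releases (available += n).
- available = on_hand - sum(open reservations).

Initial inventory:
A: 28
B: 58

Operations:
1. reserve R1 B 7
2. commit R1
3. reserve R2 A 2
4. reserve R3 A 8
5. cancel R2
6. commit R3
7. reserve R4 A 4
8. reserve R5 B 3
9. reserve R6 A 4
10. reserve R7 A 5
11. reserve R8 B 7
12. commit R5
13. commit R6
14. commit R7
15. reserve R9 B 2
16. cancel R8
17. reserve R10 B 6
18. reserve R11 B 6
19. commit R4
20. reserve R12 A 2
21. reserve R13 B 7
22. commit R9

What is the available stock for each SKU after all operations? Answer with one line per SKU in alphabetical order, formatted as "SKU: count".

Step 1: reserve R1 B 7 -> on_hand[A=28 B=58] avail[A=28 B=51] open={R1}
Step 2: commit R1 -> on_hand[A=28 B=51] avail[A=28 B=51] open={}
Step 3: reserve R2 A 2 -> on_hand[A=28 B=51] avail[A=26 B=51] open={R2}
Step 4: reserve R3 A 8 -> on_hand[A=28 B=51] avail[A=18 B=51] open={R2,R3}
Step 5: cancel R2 -> on_hand[A=28 B=51] avail[A=20 B=51] open={R3}
Step 6: commit R3 -> on_hand[A=20 B=51] avail[A=20 B=51] open={}
Step 7: reserve R4 A 4 -> on_hand[A=20 B=51] avail[A=16 B=51] open={R4}
Step 8: reserve R5 B 3 -> on_hand[A=20 B=51] avail[A=16 B=48] open={R4,R5}
Step 9: reserve R6 A 4 -> on_hand[A=20 B=51] avail[A=12 B=48] open={R4,R5,R6}
Step 10: reserve R7 A 5 -> on_hand[A=20 B=51] avail[A=7 B=48] open={R4,R5,R6,R7}
Step 11: reserve R8 B 7 -> on_hand[A=20 B=51] avail[A=7 B=41] open={R4,R5,R6,R7,R8}
Step 12: commit R5 -> on_hand[A=20 B=48] avail[A=7 B=41] open={R4,R6,R7,R8}
Step 13: commit R6 -> on_hand[A=16 B=48] avail[A=7 B=41] open={R4,R7,R8}
Step 14: commit R7 -> on_hand[A=11 B=48] avail[A=7 B=41] open={R4,R8}
Step 15: reserve R9 B 2 -> on_hand[A=11 B=48] avail[A=7 B=39] open={R4,R8,R9}
Step 16: cancel R8 -> on_hand[A=11 B=48] avail[A=7 B=46] open={R4,R9}
Step 17: reserve R10 B 6 -> on_hand[A=11 B=48] avail[A=7 B=40] open={R10,R4,R9}
Step 18: reserve R11 B 6 -> on_hand[A=11 B=48] avail[A=7 B=34] open={R10,R11,R4,R9}
Step 19: commit R4 -> on_hand[A=7 B=48] avail[A=7 B=34] open={R10,R11,R9}
Step 20: reserve R12 A 2 -> on_hand[A=7 B=48] avail[A=5 B=34] open={R10,R11,R12,R9}
Step 21: reserve R13 B 7 -> on_hand[A=7 B=48] avail[A=5 B=27] open={R10,R11,R12,R13,R9}
Step 22: commit R9 -> on_hand[A=7 B=46] avail[A=5 B=27] open={R10,R11,R12,R13}

Answer: A: 5
B: 27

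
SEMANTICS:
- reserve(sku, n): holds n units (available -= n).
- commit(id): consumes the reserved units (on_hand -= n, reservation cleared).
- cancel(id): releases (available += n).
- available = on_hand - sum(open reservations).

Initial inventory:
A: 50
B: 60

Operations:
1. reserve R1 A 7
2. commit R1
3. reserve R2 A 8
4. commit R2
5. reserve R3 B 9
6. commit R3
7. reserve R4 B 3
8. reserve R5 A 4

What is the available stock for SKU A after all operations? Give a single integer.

Step 1: reserve R1 A 7 -> on_hand[A=50 B=60] avail[A=43 B=60] open={R1}
Step 2: commit R1 -> on_hand[A=43 B=60] avail[A=43 B=60] open={}
Step 3: reserve R2 A 8 -> on_hand[A=43 B=60] avail[A=35 B=60] open={R2}
Step 4: commit R2 -> on_hand[A=35 B=60] avail[A=35 B=60] open={}
Step 5: reserve R3 B 9 -> on_hand[A=35 B=60] avail[A=35 B=51] open={R3}
Step 6: commit R3 -> on_hand[A=35 B=51] avail[A=35 B=51] open={}
Step 7: reserve R4 B 3 -> on_hand[A=35 B=51] avail[A=35 B=48] open={R4}
Step 8: reserve R5 A 4 -> on_hand[A=35 B=51] avail[A=31 B=48] open={R4,R5}
Final available[A] = 31

Answer: 31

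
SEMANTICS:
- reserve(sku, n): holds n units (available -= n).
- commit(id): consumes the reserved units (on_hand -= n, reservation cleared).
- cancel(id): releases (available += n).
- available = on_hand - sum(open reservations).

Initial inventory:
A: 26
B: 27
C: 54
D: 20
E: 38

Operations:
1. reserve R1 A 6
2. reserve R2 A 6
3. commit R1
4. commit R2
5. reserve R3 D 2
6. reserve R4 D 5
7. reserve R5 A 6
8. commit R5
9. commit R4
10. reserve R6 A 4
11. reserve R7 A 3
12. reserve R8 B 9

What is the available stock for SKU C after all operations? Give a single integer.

Answer: 54

Derivation:
Step 1: reserve R1 A 6 -> on_hand[A=26 B=27 C=54 D=20 E=38] avail[A=20 B=27 C=54 D=20 E=38] open={R1}
Step 2: reserve R2 A 6 -> on_hand[A=26 B=27 C=54 D=20 E=38] avail[A=14 B=27 C=54 D=20 E=38] open={R1,R2}
Step 3: commit R1 -> on_hand[A=20 B=27 C=54 D=20 E=38] avail[A=14 B=27 C=54 D=20 E=38] open={R2}
Step 4: commit R2 -> on_hand[A=14 B=27 C=54 D=20 E=38] avail[A=14 B=27 C=54 D=20 E=38] open={}
Step 5: reserve R3 D 2 -> on_hand[A=14 B=27 C=54 D=20 E=38] avail[A=14 B=27 C=54 D=18 E=38] open={R3}
Step 6: reserve R4 D 5 -> on_hand[A=14 B=27 C=54 D=20 E=38] avail[A=14 B=27 C=54 D=13 E=38] open={R3,R4}
Step 7: reserve R5 A 6 -> on_hand[A=14 B=27 C=54 D=20 E=38] avail[A=8 B=27 C=54 D=13 E=38] open={R3,R4,R5}
Step 8: commit R5 -> on_hand[A=8 B=27 C=54 D=20 E=38] avail[A=8 B=27 C=54 D=13 E=38] open={R3,R4}
Step 9: commit R4 -> on_hand[A=8 B=27 C=54 D=15 E=38] avail[A=8 B=27 C=54 D=13 E=38] open={R3}
Step 10: reserve R6 A 4 -> on_hand[A=8 B=27 C=54 D=15 E=38] avail[A=4 B=27 C=54 D=13 E=38] open={R3,R6}
Step 11: reserve R7 A 3 -> on_hand[A=8 B=27 C=54 D=15 E=38] avail[A=1 B=27 C=54 D=13 E=38] open={R3,R6,R7}
Step 12: reserve R8 B 9 -> on_hand[A=8 B=27 C=54 D=15 E=38] avail[A=1 B=18 C=54 D=13 E=38] open={R3,R6,R7,R8}
Final available[C] = 54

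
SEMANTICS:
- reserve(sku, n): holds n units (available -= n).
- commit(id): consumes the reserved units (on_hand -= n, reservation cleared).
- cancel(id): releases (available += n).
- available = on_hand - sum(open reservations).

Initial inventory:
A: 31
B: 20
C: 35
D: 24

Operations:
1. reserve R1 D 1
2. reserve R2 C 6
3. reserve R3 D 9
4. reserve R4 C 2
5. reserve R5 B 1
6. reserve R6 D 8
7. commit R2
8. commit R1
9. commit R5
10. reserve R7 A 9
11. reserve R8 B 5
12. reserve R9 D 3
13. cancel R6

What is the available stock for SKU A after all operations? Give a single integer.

Step 1: reserve R1 D 1 -> on_hand[A=31 B=20 C=35 D=24] avail[A=31 B=20 C=35 D=23] open={R1}
Step 2: reserve R2 C 6 -> on_hand[A=31 B=20 C=35 D=24] avail[A=31 B=20 C=29 D=23] open={R1,R2}
Step 3: reserve R3 D 9 -> on_hand[A=31 B=20 C=35 D=24] avail[A=31 B=20 C=29 D=14] open={R1,R2,R3}
Step 4: reserve R4 C 2 -> on_hand[A=31 B=20 C=35 D=24] avail[A=31 B=20 C=27 D=14] open={R1,R2,R3,R4}
Step 5: reserve R5 B 1 -> on_hand[A=31 B=20 C=35 D=24] avail[A=31 B=19 C=27 D=14] open={R1,R2,R3,R4,R5}
Step 6: reserve R6 D 8 -> on_hand[A=31 B=20 C=35 D=24] avail[A=31 B=19 C=27 D=6] open={R1,R2,R3,R4,R5,R6}
Step 7: commit R2 -> on_hand[A=31 B=20 C=29 D=24] avail[A=31 B=19 C=27 D=6] open={R1,R3,R4,R5,R6}
Step 8: commit R1 -> on_hand[A=31 B=20 C=29 D=23] avail[A=31 B=19 C=27 D=6] open={R3,R4,R5,R6}
Step 9: commit R5 -> on_hand[A=31 B=19 C=29 D=23] avail[A=31 B=19 C=27 D=6] open={R3,R4,R6}
Step 10: reserve R7 A 9 -> on_hand[A=31 B=19 C=29 D=23] avail[A=22 B=19 C=27 D=6] open={R3,R4,R6,R7}
Step 11: reserve R8 B 5 -> on_hand[A=31 B=19 C=29 D=23] avail[A=22 B=14 C=27 D=6] open={R3,R4,R6,R7,R8}
Step 12: reserve R9 D 3 -> on_hand[A=31 B=19 C=29 D=23] avail[A=22 B=14 C=27 D=3] open={R3,R4,R6,R7,R8,R9}
Step 13: cancel R6 -> on_hand[A=31 B=19 C=29 D=23] avail[A=22 B=14 C=27 D=11] open={R3,R4,R7,R8,R9}
Final available[A] = 22

Answer: 22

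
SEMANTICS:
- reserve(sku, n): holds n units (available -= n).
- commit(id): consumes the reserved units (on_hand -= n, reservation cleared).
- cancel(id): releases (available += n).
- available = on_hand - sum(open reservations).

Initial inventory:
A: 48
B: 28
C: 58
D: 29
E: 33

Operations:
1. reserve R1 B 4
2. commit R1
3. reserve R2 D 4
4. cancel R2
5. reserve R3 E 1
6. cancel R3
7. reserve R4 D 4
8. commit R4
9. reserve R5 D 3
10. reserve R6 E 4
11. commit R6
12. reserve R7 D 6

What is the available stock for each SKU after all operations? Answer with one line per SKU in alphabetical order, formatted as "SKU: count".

Answer: A: 48
B: 24
C: 58
D: 16
E: 29

Derivation:
Step 1: reserve R1 B 4 -> on_hand[A=48 B=28 C=58 D=29 E=33] avail[A=48 B=24 C=58 D=29 E=33] open={R1}
Step 2: commit R1 -> on_hand[A=48 B=24 C=58 D=29 E=33] avail[A=48 B=24 C=58 D=29 E=33] open={}
Step 3: reserve R2 D 4 -> on_hand[A=48 B=24 C=58 D=29 E=33] avail[A=48 B=24 C=58 D=25 E=33] open={R2}
Step 4: cancel R2 -> on_hand[A=48 B=24 C=58 D=29 E=33] avail[A=48 B=24 C=58 D=29 E=33] open={}
Step 5: reserve R3 E 1 -> on_hand[A=48 B=24 C=58 D=29 E=33] avail[A=48 B=24 C=58 D=29 E=32] open={R3}
Step 6: cancel R3 -> on_hand[A=48 B=24 C=58 D=29 E=33] avail[A=48 B=24 C=58 D=29 E=33] open={}
Step 7: reserve R4 D 4 -> on_hand[A=48 B=24 C=58 D=29 E=33] avail[A=48 B=24 C=58 D=25 E=33] open={R4}
Step 8: commit R4 -> on_hand[A=48 B=24 C=58 D=25 E=33] avail[A=48 B=24 C=58 D=25 E=33] open={}
Step 9: reserve R5 D 3 -> on_hand[A=48 B=24 C=58 D=25 E=33] avail[A=48 B=24 C=58 D=22 E=33] open={R5}
Step 10: reserve R6 E 4 -> on_hand[A=48 B=24 C=58 D=25 E=33] avail[A=48 B=24 C=58 D=22 E=29] open={R5,R6}
Step 11: commit R6 -> on_hand[A=48 B=24 C=58 D=25 E=29] avail[A=48 B=24 C=58 D=22 E=29] open={R5}
Step 12: reserve R7 D 6 -> on_hand[A=48 B=24 C=58 D=25 E=29] avail[A=48 B=24 C=58 D=16 E=29] open={R5,R7}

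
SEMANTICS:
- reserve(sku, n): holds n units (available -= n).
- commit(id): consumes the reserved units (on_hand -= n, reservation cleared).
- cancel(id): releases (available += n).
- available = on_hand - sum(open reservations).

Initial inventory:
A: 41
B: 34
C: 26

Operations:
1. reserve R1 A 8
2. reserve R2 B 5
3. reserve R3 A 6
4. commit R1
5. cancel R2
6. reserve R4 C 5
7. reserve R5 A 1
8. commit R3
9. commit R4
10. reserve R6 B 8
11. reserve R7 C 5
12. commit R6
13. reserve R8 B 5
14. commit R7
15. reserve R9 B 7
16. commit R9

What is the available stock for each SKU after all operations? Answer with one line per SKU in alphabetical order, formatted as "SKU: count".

Step 1: reserve R1 A 8 -> on_hand[A=41 B=34 C=26] avail[A=33 B=34 C=26] open={R1}
Step 2: reserve R2 B 5 -> on_hand[A=41 B=34 C=26] avail[A=33 B=29 C=26] open={R1,R2}
Step 3: reserve R3 A 6 -> on_hand[A=41 B=34 C=26] avail[A=27 B=29 C=26] open={R1,R2,R3}
Step 4: commit R1 -> on_hand[A=33 B=34 C=26] avail[A=27 B=29 C=26] open={R2,R3}
Step 5: cancel R2 -> on_hand[A=33 B=34 C=26] avail[A=27 B=34 C=26] open={R3}
Step 6: reserve R4 C 5 -> on_hand[A=33 B=34 C=26] avail[A=27 B=34 C=21] open={R3,R4}
Step 7: reserve R5 A 1 -> on_hand[A=33 B=34 C=26] avail[A=26 B=34 C=21] open={R3,R4,R5}
Step 8: commit R3 -> on_hand[A=27 B=34 C=26] avail[A=26 B=34 C=21] open={R4,R5}
Step 9: commit R4 -> on_hand[A=27 B=34 C=21] avail[A=26 B=34 C=21] open={R5}
Step 10: reserve R6 B 8 -> on_hand[A=27 B=34 C=21] avail[A=26 B=26 C=21] open={R5,R6}
Step 11: reserve R7 C 5 -> on_hand[A=27 B=34 C=21] avail[A=26 B=26 C=16] open={R5,R6,R7}
Step 12: commit R6 -> on_hand[A=27 B=26 C=21] avail[A=26 B=26 C=16] open={R5,R7}
Step 13: reserve R8 B 5 -> on_hand[A=27 B=26 C=21] avail[A=26 B=21 C=16] open={R5,R7,R8}
Step 14: commit R7 -> on_hand[A=27 B=26 C=16] avail[A=26 B=21 C=16] open={R5,R8}
Step 15: reserve R9 B 7 -> on_hand[A=27 B=26 C=16] avail[A=26 B=14 C=16] open={R5,R8,R9}
Step 16: commit R9 -> on_hand[A=27 B=19 C=16] avail[A=26 B=14 C=16] open={R5,R8}

Answer: A: 26
B: 14
C: 16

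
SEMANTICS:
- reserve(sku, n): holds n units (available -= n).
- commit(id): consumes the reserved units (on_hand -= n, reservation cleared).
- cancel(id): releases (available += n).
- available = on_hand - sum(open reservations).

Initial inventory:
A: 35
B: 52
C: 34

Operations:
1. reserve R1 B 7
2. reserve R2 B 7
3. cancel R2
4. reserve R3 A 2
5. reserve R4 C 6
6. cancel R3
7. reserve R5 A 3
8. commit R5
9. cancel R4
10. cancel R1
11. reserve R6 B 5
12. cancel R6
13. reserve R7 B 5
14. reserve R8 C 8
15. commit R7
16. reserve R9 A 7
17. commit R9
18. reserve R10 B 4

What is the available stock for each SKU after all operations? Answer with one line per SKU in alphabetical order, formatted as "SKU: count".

Step 1: reserve R1 B 7 -> on_hand[A=35 B=52 C=34] avail[A=35 B=45 C=34] open={R1}
Step 2: reserve R2 B 7 -> on_hand[A=35 B=52 C=34] avail[A=35 B=38 C=34] open={R1,R2}
Step 3: cancel R2 -> on_hand[A=35 B=52 C=34] avail[A=35 B=45 C=34] open={R1}
Step 4: reserve R3 A 2 -> on_hand[A=35 B=52 C=34] avail[A=33 B=45 C=34] open={R1,R3}
Step 5: reserve R4 C 6 -> on_hand[A=35 B=52 C=34] avail[A=33 B=45 C=28] open={R1,R3,R4}
Step 6: cancel R3 -> on_hand[A=35 B=52 C=34] avail[A=35 B=45 C=28] open={R1,R4}
Step 7: reserve R5 A 3 -> on_hand[A=35 B=52 C=34] avail[A=32 B=45 C=28] open={R1,R4,R5}
Step 8: commit R5 -> on_hand[A=32 B=52 C=34] avail[A=32 B=45 C=28] open={R1,R4}
Step 9: cancel R4 -> on_hand[A=32 B=52 C=34] avail[A=32 B=45 C=34] open={R1}
Step 10: cancel R1 -> on_hand[A=32 B=52 C=34] avail[A=32 B=52 C=34] open={}
Step 11: reserve R6 B 5 -> on_hand[A=32 B=52 C=34] avail[A=32 B=47 C=34] open={R6}
Step 12: cancel R6 -> on_hand[A=32 B=52 C=34] avail[A=32 B=52 C=34] open={}
Step 13: reserve R7 B 5 -> on_hand[A=32 B=52 C=34] avail[A=32 B=47 C=34] open={R7}
Step 14: reserve R8 C 8 -> on_hand[A=32 B=52 C=34] avail[A=32 B=47 C=26] open={R7,R8}
Step 15: commit R7 -> on_hand[A=32 B=47 C=34] avail[A=32 B=47 C=26] open={R8}
Step 16: reserve R9 A 7 -> on_hand[A=32 B=47 C=34] avail[A=25 B=47 C=26] open={R8,R9}
Step 17: commit R9 -> on_hand[A=25 B=47 C=34] avail[A=25 B=47 C=26] open={R8}
Step 18: reserve R10 B 4 -> on_hand[A=25 B=47 C=34] avail[A=25 B=43 C=26] open={R10,R8}

Answer: A: 25
B: 43
C: 26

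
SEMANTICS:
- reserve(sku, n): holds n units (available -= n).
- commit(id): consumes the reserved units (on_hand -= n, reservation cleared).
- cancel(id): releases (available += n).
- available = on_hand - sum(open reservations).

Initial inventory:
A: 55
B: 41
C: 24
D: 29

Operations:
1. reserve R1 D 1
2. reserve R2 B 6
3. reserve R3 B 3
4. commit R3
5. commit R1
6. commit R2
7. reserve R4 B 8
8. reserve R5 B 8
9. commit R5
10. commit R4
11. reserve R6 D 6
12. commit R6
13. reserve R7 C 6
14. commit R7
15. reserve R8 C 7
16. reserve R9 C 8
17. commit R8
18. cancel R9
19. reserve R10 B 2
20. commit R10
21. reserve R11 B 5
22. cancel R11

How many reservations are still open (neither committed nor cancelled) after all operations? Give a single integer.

Answer: 0

Derivation:
Step 1: reserve R1 D 1 -> on_hand[A=55 B=41 C=24 D=29] avail[A=55 B=41 C=24 D=28] open={R1}
Step 2: reserve R2 B 6 -> on_hand[A=55 B=41 C=24 D=29] avail[A=55 B=35 C=24 D=28] open={R1,R2}
Step 3: reserve R3 B 3 -> on_hand[A=55 B=41 C=24 D=29] avail[A=55 B=32 C=24 D=28] open={R1,R2,R3}
Step 4: commit R3 -> on_hand[A=55 B=38 C=24 D=29] avail[A=55 B=32 C=24 D=28] open={R1,R2}
Step 5: commit R1 -> on_hand[A=55 B=38 C=24 D=28] avail[A=55 B=32 C=24 D=28] open={R2}
Step 6: commit R2 -> on_hand[A=55 B=32 C=24 D=28] avail[A=55 B=32 C=24 D=28] open={}
Step 7: reserve R4 B 8 -> on_hand[A=55 B=32 C=24 D=28] avail[A=55 B=24 C=24 D=28] open={R4}
Step 8: reserve R5 B 8 -> on_hand[A=55 B=32 C=24 D=28] avail[A=55 B=16 C=24 D=28] open={R4,R5}
Step 9: commit R5 -> on_hand[A=55 B=24 C=24 D=28] avail[A=55 B=16 C=24 D=28] open={R4}
Step 10: commit R4 -> on_hand[A=55 B=16 C=24 D=28] avail[A=55 B=16 C=24 D=28] open={}
Step 11: reserve R6 D 6 -> on_hand[A=55 B=16 C=24 D=28] avail[A=55 B=16 C=24 D=22] open={R6}
Step 12: commit R6 -> on_hand[A=55 B=16 C=24 D=22] avail[A=55 B=16 C=24 D=22] open={}
Step 13: reserve R7 C 6 -> on_hand[A=55 B=16 C=24 D=22] avail[A=55 B=16 C=18 D=22] open={R7}
Step 14: commit R7 -> on_hand[A=55 B=16 C=18 D=22] avail[A=55 B=16 C=18 D=22] open={}
Step 15: reserve R8 C 7 -> on_hand[A=55 B=16 C=18 D=22] avail[A=55 B=16 C=11 D=22] open={R8}
Step 16: reserve R9 C 8 -> on_hand[A=55 B=16 C=18 D=22] avail[A=55 B=16 C=3 D=22] open={R8,R9}
Step 17: commit R8 -> on_hand[A=55 B=16 C=11 D=22] avail[A=55 B=16 C=3 D=22] open={R9}
Step 18: cancel R9 -> on_hand[A=55 B=16 C=11 D=22] avail[A=55 B=16 C=11 D=22] open={}
Step 19: reserve R10 B 2 -> on_hand[A=55 B=16 C=11 D=22] avail[A=55 B=14 C=11 D=22] open={R10}
Step 20: commit R10 -> on_hand[A=55 B=14 C=11 D=22] avail[A=55 B=14 C=11 D=22] open={}
Step 21: reserve R11 B 5 -> on_hand[A=55 B=14 C=11 D=22] avail[A=55 B=9 C=11 D=22] open={R11}
Step 22: cancel R11 -> on_hand[A=55 B=14 C=11 D=22] avail[A=55 B=14 C=11 D=22] open={}
Open reservations: [] -> 0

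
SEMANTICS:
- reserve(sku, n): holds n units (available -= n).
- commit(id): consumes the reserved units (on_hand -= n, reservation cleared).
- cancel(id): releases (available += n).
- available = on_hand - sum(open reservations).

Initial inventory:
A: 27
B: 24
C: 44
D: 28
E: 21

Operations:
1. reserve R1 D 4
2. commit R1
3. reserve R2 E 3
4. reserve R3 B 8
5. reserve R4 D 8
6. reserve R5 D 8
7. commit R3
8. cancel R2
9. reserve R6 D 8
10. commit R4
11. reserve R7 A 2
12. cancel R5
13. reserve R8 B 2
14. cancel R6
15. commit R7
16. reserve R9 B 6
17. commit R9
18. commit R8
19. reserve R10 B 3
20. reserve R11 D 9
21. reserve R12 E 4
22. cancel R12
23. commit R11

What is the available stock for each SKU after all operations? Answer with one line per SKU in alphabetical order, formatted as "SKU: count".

Answer: A: 25
B: 5
C: 44
D: 7
E: 21

Derivation:
Step 1: reserve R1 D 4 -> on_hand[A=27 B=24 C=44 D=28 E=21] avail[A=27 B=24 C=44 D=24 E=21] open={R1}
Step 2: commit R1 -> on_hand[A=27 B=24 C=44 D=24 E=21] avail[A=27 B=24 C=44 D=24 E=21] open={}
Step 3: reserve R2 E 3 -> on_hand[A=27 B=24 C=44 D=24 E=21] avail[A=27 B=24 C=44 D=24 E=18] open={R2}
Step 4: reserve R3 B 8 -> on_hand[A=27 B=24 C=44 D=24 E=21] avail[A=27 B=16 C=44 D=24 E=18] open={R2,R3}
Step 5: reserve R4 D 8 -> on_hand[A=27 B=24 C=44 D=24 E=21] avail[A=27 B=16 C=44 D=16 E=18] open={R2,R3,R4}
Step 6: reserve R5 D 8 -> on_hand[A=27 B=24 C=44 D=24 E=21] avail[A=27 B=16 C=44 D=8 E=18] open={R2,R3,R4,R5}
Step 7: commit R3 -> on_hand[A=27 B=16 C=44 D=24 E=21] avail[A=27 B=16 C=44 D=8 E=18] open={R2,R4,R5}
Step 8: cancel R2 -> on_hand[A=27 B=16 C=44 D=24 E=21] avail[A=27 B=16 C=44 D=8 E=21] open={R4,R5}
Step 9: reserve R6 D 8 -> on_hand[A=27 B=16 C=44 D=24 E=21] avail[A=27 B=16 C=44 D=0 E=21] open={R4,R5,R6}
Step 10: commit R4 -> on_hand[A=27 B=16 C=44 D=16 E=21] avail[A=27 B=16 C=44 D=0 E=21] open={R5,R6}
Step 11: reserve R7 A 2 -> on_hand[A=27 B=16 C=44 D=16 E=21] avail[A=25 B=16 C=44 D=0 E=21] open={R5,R6,R7}
Step 12: cancel R5 -> on_hand[A=27 B=16 C=44 D=16 E=21] avail[A=25 B=16 C=44 D=8 E=21] open={R6,R7}
Step 13: reserve R8 B 2 -> on_hand[A=27 B=16 C=44 D=16 E=21] avail[A=25 B=14 C=44 D=8 E=21] open={R6,R7,R8}
Step 14: cancel R6 -> on_hand[A=27 B=16 C=44 D=16 E=21] avail[A=25 B=14 C=44 D=16 E=21] open={R7,R8}
Step 15: commit R7 -> on_hand[A=25 B=16 C=44 D=16 E=21] avail[A=25 B=14 C=44 D=16 E=21] open={R8}
Step 16: reserve R9 B 6 -> on_hand[A=25 B=16 C=44 D=16 E=21] avail[A=25 B=8 C=44 D=16 E=21] open={R8,R9}
Step 17: commit R9 -> on_hand[A=25 B=10 C=44 D=16 E=21] avail[A=25 B=8 C=44 D=16 E=21] open={R8}
Step 18: commit R8 -> on_hand[A=25 B=8 C=44 D=16 E=21] avail[A=25 B=8 C=44 D=16 E=21] open={}
Step 19: reserve R10 B 3 -> on_hand[A=25 B=8 C=44 D=16 E=21] avail[A=25 B=5 C=44 D=16 E=21] open={R10}
Step 20: reserve R11 D 9 -> on_hand[A=25 B=8 C=44 D=16 E=21] avail[A=25 B=5 C=44 D=7 E=21] open={R10,R11}
Step 21: reserve R12 E 4 -> on_hand[A=25 B=8 C=44 D=16 E=21] avail[A=25 B=5 C=44 D=7 E=17] open={R10,R11,R12}
Step 22: cancel R12 -> on_hand[A=25 B=8 C=44 D=16 E=21] avail[A=25 B=5 C=44 D=7 E=21] open={R10,R11}
Step 23: commit R11 -> on_hand[A=25 B=8 C=44 D=7 E=21] avail[A=25 B=5 C=44 D=7 E=21] open={R10}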